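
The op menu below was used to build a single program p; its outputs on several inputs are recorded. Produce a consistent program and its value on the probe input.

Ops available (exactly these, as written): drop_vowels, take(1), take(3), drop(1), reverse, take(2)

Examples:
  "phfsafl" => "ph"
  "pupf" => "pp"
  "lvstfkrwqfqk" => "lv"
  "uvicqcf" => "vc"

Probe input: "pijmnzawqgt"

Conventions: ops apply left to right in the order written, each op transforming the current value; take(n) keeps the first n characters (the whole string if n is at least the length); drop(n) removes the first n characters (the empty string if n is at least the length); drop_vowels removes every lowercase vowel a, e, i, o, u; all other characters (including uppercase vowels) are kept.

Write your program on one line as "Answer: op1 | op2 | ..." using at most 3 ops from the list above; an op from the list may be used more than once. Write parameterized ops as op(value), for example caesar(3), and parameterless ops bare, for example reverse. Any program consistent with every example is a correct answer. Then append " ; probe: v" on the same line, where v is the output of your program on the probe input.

drop_vowels | take(2) ; probe: "pj"

Check, running the answer program on each example:
  "phfsafl" -> "phfsfl" -> "ph"
  "pupf" -> "ppf" -> "pp"
  "lvstfkrwqfqk" -> "lvstfkrwqfqk" -> "lv"
  "uvicqcf" -> "vcqcf" -> "vc"
  probe: "pijmnzawqgt" -> "pjmnzwqgt" -> "pj"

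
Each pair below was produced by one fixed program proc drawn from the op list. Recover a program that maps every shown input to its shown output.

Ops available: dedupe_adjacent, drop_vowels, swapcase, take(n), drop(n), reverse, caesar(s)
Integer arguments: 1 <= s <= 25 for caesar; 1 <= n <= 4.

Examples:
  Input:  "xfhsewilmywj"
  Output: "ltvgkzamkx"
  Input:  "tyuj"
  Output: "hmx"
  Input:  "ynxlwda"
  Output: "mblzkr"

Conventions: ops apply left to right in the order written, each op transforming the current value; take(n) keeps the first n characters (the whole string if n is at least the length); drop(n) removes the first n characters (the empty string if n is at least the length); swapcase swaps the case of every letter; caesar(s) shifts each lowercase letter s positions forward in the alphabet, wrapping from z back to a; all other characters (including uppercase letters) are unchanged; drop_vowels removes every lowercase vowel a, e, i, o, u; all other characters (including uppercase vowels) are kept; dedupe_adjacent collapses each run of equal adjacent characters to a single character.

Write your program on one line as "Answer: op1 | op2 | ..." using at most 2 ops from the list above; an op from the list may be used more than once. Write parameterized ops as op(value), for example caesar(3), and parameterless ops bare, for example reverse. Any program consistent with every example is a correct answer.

drop_vowels | caesar(14)

Check, running the answer program on each example:
  "xfhsewilmywj" -> "xfhswlmywj" -> "ltvgkzamkx"
  "tyuj" -> "tyj" -> "hmx"
  "ynxlwda" -> "ynxlwd" -> "mblzkr"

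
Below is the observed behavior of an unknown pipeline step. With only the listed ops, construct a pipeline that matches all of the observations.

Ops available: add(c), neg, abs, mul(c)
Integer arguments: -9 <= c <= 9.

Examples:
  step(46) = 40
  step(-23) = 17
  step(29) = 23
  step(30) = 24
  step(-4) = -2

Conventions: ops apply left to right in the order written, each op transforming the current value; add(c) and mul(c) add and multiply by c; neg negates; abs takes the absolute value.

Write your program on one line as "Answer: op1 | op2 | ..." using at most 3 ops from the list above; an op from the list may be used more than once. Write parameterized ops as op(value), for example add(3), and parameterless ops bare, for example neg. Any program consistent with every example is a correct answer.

abs | add(-7) | add(1)

Check, running the answer program on each example:
  46 -> 46 -> 39 -> 40
  -23 -> 23 -> 16 -> 17
  29 -> 29 -> 22 -> 23
  30 -> 30 -> 23 -> 24
  -4 -> 4 -> -3 -> -2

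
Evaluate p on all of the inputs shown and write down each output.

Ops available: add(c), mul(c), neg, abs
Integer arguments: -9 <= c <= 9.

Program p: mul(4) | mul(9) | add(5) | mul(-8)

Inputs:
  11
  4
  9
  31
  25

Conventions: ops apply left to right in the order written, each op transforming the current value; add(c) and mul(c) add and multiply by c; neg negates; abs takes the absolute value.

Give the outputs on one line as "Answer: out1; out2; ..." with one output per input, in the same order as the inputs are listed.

-3208; -1192; -2632; -8968; -7240

Execution, op by op:
  11 -> 44 -> 396 -> 401 -> -3208
  4 -> 16 -> 144 -> 149 -> -1192
  9 -> 36 -> 324 -> 329 -> -2632
  31 -> 124 -> 1116 -> 1121 -> -8968
  25 -> 100 -> 900 -> 905 -> -7240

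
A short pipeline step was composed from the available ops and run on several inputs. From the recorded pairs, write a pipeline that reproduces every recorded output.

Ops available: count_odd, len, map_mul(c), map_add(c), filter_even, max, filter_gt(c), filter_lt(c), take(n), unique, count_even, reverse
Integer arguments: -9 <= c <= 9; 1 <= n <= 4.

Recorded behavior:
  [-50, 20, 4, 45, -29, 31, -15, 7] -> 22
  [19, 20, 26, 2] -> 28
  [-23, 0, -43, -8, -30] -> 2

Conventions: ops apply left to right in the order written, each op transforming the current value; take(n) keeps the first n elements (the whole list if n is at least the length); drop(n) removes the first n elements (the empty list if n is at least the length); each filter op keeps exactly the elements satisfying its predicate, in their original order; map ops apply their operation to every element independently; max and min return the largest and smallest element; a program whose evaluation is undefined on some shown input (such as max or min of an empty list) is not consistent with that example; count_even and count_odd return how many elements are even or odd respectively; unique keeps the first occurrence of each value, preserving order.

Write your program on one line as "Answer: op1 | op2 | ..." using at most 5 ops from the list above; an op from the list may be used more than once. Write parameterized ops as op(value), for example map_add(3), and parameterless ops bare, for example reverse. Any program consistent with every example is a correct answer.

reverse | filter_even | map_add(2) | max

Check, running the answer program on each example:
  [-50, 20, 4, 45, -29, 31, -15, 7] -> [7, -15, 31, -29, 45, 4, 20, -50] -> [4, 20, -50] -> [6, 22, -48] -> 22
  [19, 20, 26, 2] -> [2, 26, 20, 19] -> [2, 26, 20] -> [4, 28, 22] -> 28
  [-23, 0, -43, -8, -30] -> [-30, -8, -43, 0, -23] -> [-30, -8, 0] -> [-28, -6, 2] -> 2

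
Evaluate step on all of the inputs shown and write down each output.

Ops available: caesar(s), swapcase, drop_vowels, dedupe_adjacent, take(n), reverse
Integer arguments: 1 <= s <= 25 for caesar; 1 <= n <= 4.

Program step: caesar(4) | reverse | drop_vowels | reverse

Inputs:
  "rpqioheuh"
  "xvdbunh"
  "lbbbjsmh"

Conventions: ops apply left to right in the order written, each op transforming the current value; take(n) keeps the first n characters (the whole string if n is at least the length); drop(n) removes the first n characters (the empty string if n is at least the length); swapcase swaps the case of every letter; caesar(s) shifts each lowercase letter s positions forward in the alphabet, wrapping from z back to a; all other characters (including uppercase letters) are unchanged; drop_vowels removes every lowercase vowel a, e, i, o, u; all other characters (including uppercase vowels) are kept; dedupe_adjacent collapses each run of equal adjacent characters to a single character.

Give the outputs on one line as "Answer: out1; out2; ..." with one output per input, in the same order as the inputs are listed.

"vtmslyl"; "bzhfyrl"; "pfffnwql"

Execution, op by op:
  "rpqioheuh" -> "vtumsliyl" -> "lyilsmutv" -> "lylsmtv" -> "vtmslyl"
  "xvdbunh" -> "bzhfyrl" -> "lryfhzb" -> "lryfhzb" -> "bzhfyrl"
  "lbbbjsmh" -> "pfffnwql" -> "lqwnfffp" -> "lqwnfffp" -> "pfffnwql"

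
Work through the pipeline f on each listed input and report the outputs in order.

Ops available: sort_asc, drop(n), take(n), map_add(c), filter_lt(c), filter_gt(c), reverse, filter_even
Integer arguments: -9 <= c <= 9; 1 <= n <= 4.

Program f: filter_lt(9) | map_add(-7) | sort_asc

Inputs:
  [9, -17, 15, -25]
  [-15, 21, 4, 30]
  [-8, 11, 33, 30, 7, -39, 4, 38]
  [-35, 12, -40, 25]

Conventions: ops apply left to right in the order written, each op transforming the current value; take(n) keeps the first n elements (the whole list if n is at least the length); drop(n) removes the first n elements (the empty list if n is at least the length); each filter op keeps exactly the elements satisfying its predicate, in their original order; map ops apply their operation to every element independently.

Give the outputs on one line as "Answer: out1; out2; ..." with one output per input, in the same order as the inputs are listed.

[-32, -24]; [-22, -3]; [-46, -15, -3, 0]; [-47, -42]

Execution, op by op:
  [9, -17, 15, -25] -> [-17, -25] -> [-24, -32] -> [-32, -24]
  [-15, 21, 4, 30] -> [-15, 4] -> [-22, -3] -> [-22, -3]
  [-8, 11, 33, 30, 7, -39, 4, 38] -> [-8, 7, -39, 4] -> [-15, 0, -46, -3] -> [-46, -15, -3, 0]
  [-35, 12, -40, 25] -> [-35, -40] -> [-42, -47] -> [-47, -42]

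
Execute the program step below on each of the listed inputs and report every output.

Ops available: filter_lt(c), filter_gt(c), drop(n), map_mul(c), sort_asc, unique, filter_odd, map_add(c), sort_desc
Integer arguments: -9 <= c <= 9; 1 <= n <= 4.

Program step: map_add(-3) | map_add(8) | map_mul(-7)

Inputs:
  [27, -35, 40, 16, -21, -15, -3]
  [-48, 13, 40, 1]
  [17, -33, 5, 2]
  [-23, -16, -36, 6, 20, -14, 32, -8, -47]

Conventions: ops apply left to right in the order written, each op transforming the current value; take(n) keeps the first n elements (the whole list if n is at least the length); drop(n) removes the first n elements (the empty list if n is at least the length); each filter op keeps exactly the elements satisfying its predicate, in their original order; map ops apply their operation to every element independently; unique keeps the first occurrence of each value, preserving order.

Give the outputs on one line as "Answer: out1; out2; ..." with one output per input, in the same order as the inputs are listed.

Execution, op by op:
  [27, -35, 40, 16, -21, -15, -3] -> [24, -38, 37, 13, -24, -18, -6] -> [32, -30, 45, 21, -16, -10, 2] -> [-224, 210, -315, -147, 112, 70, -14]
  [-48, 13, 40, 1] -> [-51, 10, 37, -2] -> [-43, 18, 45, 6] -> [301, -126, -315, -42]
  [17, -33, 5, 2] -> [14, -36, 2, -1] -> [22, -28, 10, 7] -> [-154, 196, -70, -49]
  [-23, -16, -36, 6, 20, -14, 32, -8, -47] -> [-26, -19, -39, 3, 17, -17, 29, -11, -50] -> [-18, -11, -31, 11, 25, -9, 37, -3, -42] -> [126, 77, 217, -77, -175, 63, -259, 21, 294]

[-224, 210, -315, -147, 112, 70, -14]; [301, -126, -315, -42]; [-154, 196, -70, -49]; [126, 77, 217, -77, -175, 63, -259, 21, 294]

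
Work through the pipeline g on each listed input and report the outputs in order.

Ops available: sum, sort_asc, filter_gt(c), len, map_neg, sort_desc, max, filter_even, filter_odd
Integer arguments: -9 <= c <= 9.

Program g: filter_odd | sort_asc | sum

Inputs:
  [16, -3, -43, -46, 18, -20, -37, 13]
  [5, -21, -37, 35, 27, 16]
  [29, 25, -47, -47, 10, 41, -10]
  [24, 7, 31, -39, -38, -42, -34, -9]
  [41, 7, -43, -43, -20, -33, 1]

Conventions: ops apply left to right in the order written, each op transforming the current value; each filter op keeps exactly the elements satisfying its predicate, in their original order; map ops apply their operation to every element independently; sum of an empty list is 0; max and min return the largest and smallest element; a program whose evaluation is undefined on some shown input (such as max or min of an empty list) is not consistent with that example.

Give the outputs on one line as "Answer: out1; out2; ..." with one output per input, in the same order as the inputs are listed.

Execution, op by op:
  [16, -3, -43, -46, 18, -20, -37, 13] -> [-3, -43, -37, 13] -> [-43, -37, -3, 13] -> -70
  [5, -21, -37, 35, 27, 16] -> [5, -21, -37, 35, 27] -> [-37, -21, 5, 27, 35] -> 9
  [29, 25, -47, -47, 10, 41, -10] -> [29, 25, -47, -47, 41] -> [-47, -47, 25, 29, 41] -> 1
  [24, 7, 31, -39, -38, -42, -34, -9] -> [7, 31, -39, -9] -> [-39, -9, 7, 31] -> -10
  [41, 7, -43, -43, -20, -33, 1] -> [41, 7, -43, -43, -33, 1] -> [-43, -43, -33, 1, 7, 41] -> -70

-70; 9; 1; -10; -70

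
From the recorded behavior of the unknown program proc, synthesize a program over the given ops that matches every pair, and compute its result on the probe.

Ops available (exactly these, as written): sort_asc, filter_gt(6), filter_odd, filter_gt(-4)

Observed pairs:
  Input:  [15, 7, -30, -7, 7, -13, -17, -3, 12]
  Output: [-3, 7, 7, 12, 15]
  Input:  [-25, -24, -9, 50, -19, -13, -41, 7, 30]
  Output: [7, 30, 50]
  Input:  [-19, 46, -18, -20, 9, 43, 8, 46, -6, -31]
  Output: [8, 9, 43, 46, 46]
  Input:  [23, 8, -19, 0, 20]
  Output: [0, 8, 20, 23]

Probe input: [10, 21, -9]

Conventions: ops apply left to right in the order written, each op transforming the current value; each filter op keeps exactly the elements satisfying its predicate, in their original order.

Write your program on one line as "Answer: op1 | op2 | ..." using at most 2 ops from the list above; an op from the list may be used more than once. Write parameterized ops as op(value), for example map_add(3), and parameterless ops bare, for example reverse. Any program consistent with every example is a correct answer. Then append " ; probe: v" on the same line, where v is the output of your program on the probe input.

sort_asc | filter_gt(-4) ; probe: [10, 21]

Check, running the answer program on each example:
  [15, 7, -30, -7, 7, -13, -17, -3, 12] -> [-30, -17, -13, -7, -3, 7, 7, 12, 15] -> [-3, 7, 7, 12, 15]
  [-25, -24, -9, 50, -19, -13, -41, 7, 30] -> [-41, -25, -24, -19, -13, -9, 7, 30, 50] -> [7, 30, 50]
  [-19, 46, -18, -20, 9, 43, 8, 46, -6, -31] -> [-31, -20, -19, -18, -6, 8, 9, 43, 46, 46] -> [8, 9, 43, 46, 46]
  [23, 8, -19, 0, 20] -> [-19, 0, 8, 20, 23] -> [0, 8, 20, 23]
  probe: [10, 21, -9] -> [-9, 10, 21] -> [10, 21]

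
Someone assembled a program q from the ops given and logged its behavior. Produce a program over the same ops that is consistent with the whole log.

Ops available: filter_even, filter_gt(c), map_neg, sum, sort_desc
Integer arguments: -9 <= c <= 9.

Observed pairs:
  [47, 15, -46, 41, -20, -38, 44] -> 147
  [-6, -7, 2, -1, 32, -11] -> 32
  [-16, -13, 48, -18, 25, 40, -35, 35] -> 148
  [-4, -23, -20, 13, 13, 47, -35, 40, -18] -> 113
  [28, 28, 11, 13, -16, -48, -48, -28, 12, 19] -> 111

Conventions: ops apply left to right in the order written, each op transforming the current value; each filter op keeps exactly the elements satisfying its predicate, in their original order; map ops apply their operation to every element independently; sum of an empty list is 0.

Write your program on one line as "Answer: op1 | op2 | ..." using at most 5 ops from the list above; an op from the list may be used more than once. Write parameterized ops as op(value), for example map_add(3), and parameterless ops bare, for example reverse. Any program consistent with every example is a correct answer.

filter_gt(-8) | sort_desc | filter_gt(6) | sum

Check, running the answer program on each example:
  [47, 15, -46, 41, -20, -38, 44] -> [47, 15, 41, 44] -> [47, 44, 41, 15] -> [47, 44, 41, 15] -> 147
  [-6, -7, 2, -1, 32, -11] -> [-6, -7, 2, -1, 32] -> [32, 2, -1, -6, -7] -> [32] -> 32
  [-16, -13, 48, -18, 25, 40, -35, 35] -> [48, 25, 40, 35] -> [48, 40, 35, 25] -> [48, 40, 35, 25] -> 148
  [-4, -23, -20, 13, 13, 47, -35, 40, -18] -> [-4, 13, 13, 47, 40] -> [47, 40, 13, 13, -4] -> [47, 40, 13, 13] -> 113
  [28, 28, 11, 13, -16, -48, -48, -28, 12, 19] -> [28, 28, 11, 13, 12, 19] -> [28, 28, 19, 13, 12, 11] -> [28, 28, 19, 13, 12, 11] -> 111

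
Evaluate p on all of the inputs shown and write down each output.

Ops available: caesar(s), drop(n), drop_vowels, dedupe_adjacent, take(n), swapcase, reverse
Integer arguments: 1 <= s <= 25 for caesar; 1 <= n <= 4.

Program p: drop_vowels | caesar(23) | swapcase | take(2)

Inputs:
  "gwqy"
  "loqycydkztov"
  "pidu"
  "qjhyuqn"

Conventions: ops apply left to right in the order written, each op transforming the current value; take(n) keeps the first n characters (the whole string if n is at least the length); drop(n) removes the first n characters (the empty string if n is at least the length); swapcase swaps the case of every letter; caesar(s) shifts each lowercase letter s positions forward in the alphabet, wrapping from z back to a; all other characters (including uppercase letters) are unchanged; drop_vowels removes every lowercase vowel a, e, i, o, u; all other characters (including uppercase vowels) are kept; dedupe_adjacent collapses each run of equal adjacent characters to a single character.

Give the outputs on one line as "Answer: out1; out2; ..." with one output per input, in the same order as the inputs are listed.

"DT"; "IN"; "MA"; "NG"

Execution, op by op:
  "gwqy" -> "gwqy" -> "dtnv" -> "DTNV" -> "DT"
  "loqycydkztov" -> "lqycydkztv" -> "invzvahwqs" -> "INVZVAHWQS" -> "IN"
  "pidu" -> "pd" -> "ma" -> "MA" -> "MA"
  "qjhyuqn" -> "qjhyqn" -> "ngevnk" -> "NGEVNK" -> "NG"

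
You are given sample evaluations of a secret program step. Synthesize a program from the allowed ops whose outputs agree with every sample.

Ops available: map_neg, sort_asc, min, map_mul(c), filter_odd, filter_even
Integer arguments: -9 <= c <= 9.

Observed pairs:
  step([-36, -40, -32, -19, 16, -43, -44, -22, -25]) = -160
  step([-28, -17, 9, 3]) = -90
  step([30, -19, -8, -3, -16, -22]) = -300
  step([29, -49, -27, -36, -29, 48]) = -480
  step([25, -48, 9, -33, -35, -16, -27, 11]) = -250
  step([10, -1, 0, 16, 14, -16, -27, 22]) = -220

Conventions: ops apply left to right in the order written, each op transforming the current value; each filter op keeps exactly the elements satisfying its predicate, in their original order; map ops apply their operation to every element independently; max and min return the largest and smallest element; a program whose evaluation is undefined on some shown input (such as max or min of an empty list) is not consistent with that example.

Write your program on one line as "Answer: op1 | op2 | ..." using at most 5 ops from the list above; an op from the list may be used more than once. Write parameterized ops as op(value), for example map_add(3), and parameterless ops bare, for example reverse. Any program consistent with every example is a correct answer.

map_neg | map_mul(5) | map_mul(-2) | map_neg | min

Check, running the answer program on each example:
  [-36, -40, -32, -19, 16, -43, -44, -22, -25] -> [36, 40, 32, 19, -16, 43, 44, 22, 25] -> [180, 200, 160, 95, -80, 215, 220, 110, 125] -> [-360, -400, -320, -190, 160, -430, -440, -220, -250] -> [360, 400, 320, 190, -160, 430, 440, 220, 250] -> -160
  [-28, -17, 9, 3] -> [28, 17, -9, -3] -> [140, 85, -45, -15] -> [-280, -170, 90, 30] -> [280, 170, -90, -30] -> -90
  [30, -19, -8, -3, -16, -22] -> [-30, 19, 8, 3, 16, 22] -> [-150, 95, 40, 15, 80, 110] -> [300, -190, -80, -30, -160, -220] -> [-300, 190, 80, 30, 160, 220] -> -300
  [29, -49, -27, -36, -29, 48] -> [-29, 49, 27, 36, 29, -48] -> [-145, 245, 135, 180, 145, -240] -> [290, -490, -270, -360, -290, 480] -> [-290, 490, 270, 360, 290, -480] -> -480
  [25, -48, 9, -33, -35, -16, -27, 11] -> [-25, 48, -9, 33, 35, 16, 27, -11] -> [-125, 240, -45, 165, 175, 80, 135, -55] -> [250, -480, 90, -330, -350, -160, -270, 110] -> [-250, 480, -90, 330, 350, 160, 270, -110] -> -250
  [10, -1, 0, 16, 14, -16, -27, 22] -> [-10, 1, 0, -16, -14, 16, 27, -22] -> [-50, 5, 0, -80, -70, 80, 135, -110] -> [100, -10, 0, 160, 140, -160, -270, 220] -> [-100, 10, 0, -160, -140, 160, 270, -220] -> -220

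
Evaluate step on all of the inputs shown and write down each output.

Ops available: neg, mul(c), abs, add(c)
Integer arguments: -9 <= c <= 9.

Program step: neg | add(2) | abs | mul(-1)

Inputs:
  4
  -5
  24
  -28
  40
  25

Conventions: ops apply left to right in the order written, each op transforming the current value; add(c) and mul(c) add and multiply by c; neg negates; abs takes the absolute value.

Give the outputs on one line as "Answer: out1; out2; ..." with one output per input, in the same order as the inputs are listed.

-2; -7; -22; -30; -38; -23

Execution, op by op:
  4 -> -4 -> -2 -> 2 -> -2
  -5 -> 5 -> 7 -> 7 -> -7
  24 -> -24 -> -22 -> 22 -> -22
  -28 -> 28 -> 30 -> 30 -> -30
  40 -> -40 -> -38 -> 38 -> -38
  25 -> -25 -> -23 -> 23 -> -23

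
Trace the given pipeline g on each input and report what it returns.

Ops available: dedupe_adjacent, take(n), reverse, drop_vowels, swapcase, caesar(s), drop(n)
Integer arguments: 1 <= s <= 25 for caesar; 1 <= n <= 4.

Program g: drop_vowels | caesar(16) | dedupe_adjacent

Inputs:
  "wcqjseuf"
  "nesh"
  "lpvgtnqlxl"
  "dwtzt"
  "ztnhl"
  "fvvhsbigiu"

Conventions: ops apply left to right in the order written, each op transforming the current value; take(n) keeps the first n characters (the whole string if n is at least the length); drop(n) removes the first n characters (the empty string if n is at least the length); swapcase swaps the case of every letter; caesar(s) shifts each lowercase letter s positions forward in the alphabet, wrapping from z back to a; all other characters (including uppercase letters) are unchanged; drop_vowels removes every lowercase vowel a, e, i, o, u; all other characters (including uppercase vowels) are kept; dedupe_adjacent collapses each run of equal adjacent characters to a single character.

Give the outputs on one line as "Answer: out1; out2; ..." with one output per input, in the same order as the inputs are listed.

Execution, op by op:
  "wcqjseuf" -> "wcqjsf" -> "msgziv" -> "msgziv"
  "nesh" -> "nsh" -> "dix" -> "dix"
  "lpvgtnqlxl" -> "lpvgtnqlxl" -> "bflwjdgbnb" -> "bflwjdgbnb"
  "dwtzt" -> "dwtzt" -> "tmjpj" -> "tmjpj"
  "ztnhl" -> "ztnhl" -> "pjdxb" -> "pjdxb"
  "fvvhsbigiu" -> "fvvhsbg" -> "vllxirw" -> "vlxirw"

"msgziv"; "dix"; "bflwjdgbnb"; "tmjpj"; "pjdxb"; "vlxirw"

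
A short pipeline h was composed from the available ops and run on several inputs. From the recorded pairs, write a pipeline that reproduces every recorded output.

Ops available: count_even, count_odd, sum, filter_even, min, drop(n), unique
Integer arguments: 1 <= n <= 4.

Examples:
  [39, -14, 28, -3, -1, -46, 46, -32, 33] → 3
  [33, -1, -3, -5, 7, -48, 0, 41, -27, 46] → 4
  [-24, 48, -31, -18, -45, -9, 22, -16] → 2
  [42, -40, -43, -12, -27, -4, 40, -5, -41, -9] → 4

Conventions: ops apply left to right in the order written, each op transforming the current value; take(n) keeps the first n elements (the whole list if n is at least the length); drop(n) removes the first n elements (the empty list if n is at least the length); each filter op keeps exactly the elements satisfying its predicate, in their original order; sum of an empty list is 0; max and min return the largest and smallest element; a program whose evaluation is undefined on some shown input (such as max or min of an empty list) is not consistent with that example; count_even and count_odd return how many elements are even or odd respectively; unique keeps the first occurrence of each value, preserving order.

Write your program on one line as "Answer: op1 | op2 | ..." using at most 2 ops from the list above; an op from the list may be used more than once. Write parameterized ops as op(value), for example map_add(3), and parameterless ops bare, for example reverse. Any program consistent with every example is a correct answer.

drop(3) | count_odd

Check, running the answer program on each example:
  [39, -14, 28, -3, -1, -46, 46, -32, 33] -> [-3, -1, -46, 46, -32, 33] -> 3
  [33, -1, -3, -5, 7, -48, 0, 41, -27, 46] -> [-5, 7, -48, 0, 41, -27, 46] -> 4
  [-24, 48, -31, -18, -45, -9, 22, -16] -> [-18, -45, -9, 22, -16] -> 2
  [42, -40, -43, -12, -27, -4, 40, -5, -41, -9] -> [-12, -27, -4, 40, -5, -41, -9] -> 4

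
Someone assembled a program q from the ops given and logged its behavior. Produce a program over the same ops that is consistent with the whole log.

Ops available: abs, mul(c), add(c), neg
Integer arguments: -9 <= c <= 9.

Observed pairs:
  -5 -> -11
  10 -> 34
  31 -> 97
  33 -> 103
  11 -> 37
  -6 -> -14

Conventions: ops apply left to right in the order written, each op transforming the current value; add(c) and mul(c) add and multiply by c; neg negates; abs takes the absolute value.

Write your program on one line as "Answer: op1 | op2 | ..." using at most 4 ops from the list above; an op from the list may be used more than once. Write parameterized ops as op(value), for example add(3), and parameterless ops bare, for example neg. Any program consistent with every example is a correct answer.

mul(-3) | add(-4) | neg

Check, running the answer program on each example:
  -5 -> 15 -> 11 -> -11
  10 -> -30 -> -34 -> 34
  31 -> -93 -> -97 -> 97
  33 -> -99 -> -103 -> 103
  11 -> -33 -> -37 -> 37
  -6 -> 18 -> 14 -> -14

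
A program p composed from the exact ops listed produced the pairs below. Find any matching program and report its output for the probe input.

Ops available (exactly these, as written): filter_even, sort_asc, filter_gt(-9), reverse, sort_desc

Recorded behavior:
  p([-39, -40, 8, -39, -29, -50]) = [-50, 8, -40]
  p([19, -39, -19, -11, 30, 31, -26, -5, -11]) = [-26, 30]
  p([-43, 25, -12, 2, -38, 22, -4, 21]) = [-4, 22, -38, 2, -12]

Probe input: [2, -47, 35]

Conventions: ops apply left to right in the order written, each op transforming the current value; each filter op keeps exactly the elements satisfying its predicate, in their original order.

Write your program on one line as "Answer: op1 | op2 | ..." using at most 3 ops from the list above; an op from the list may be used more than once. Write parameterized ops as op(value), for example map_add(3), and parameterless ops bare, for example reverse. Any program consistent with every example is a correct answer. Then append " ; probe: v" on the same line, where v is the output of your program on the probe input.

reverse | filter_even ; probe: [2]

Check, running the answer program on each example:
  [-39, -40, 8, -39, -29, -50] -> [-50, -29, -39, 8, -40, -39] -> [-50, 8, -40]
  [19, -39, -19, -11, 30, 31, -26, -5, -11] -> [-11, -5, -26, 31, 30, -11, -19, -39, 19] -> [-26, 30]
  [-43, 25, -12, 2, -38, 22, -4, 21] -> [21, -4, 22, -38, 2, -12, 25, -43] -> [-4, 22, -38, 2, -12]
  probe: [2, -47, 35] -> [35, -47, 2] -> [2]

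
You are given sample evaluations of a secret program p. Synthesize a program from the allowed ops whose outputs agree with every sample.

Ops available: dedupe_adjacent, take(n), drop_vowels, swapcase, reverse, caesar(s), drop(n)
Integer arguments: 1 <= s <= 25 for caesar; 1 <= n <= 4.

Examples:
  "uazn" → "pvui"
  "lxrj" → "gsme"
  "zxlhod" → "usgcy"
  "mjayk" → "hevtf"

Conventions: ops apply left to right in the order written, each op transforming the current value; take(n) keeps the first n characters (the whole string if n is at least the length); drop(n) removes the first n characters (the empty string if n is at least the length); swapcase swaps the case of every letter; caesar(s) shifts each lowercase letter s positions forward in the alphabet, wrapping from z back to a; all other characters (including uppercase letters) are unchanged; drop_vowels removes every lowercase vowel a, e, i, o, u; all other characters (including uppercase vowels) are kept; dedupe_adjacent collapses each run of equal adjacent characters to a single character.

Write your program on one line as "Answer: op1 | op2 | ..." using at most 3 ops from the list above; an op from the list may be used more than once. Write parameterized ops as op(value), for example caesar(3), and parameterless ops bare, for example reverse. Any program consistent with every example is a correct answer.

caesar(12) | drop_vowels | caesar(9)

Check, running the answer program on each example:
  "uazn" -> "gmlz" -> "gmlz" -> "pvui"
  "lxrj" -> "xjdv" -> "xjdv" -> "gsme"
  "zxlhod" -> "ljxtap" -> "ljxtp" -> "usgcy"
  "mjayk" -> "yvmkw" -> "yvmkw" -> "hevtf"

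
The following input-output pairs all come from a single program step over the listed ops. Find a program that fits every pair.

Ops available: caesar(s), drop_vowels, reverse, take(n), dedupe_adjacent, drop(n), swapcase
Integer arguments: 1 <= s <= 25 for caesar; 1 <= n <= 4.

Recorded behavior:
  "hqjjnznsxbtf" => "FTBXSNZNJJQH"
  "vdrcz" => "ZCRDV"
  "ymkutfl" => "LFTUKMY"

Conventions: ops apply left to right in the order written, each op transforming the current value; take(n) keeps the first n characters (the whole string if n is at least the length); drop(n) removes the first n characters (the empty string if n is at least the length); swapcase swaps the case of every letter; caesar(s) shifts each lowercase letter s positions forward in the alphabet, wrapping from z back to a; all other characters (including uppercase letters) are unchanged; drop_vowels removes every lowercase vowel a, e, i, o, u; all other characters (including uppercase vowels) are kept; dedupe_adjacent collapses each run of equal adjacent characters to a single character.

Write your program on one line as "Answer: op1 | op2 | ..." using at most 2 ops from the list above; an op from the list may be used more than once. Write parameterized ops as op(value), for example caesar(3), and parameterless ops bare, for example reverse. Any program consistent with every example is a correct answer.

reverse | swapcase

Check, running the answer program on each example:
  "hqjjnznsxbtf" -> "ftbxsnznjjqh" -> "FTBXSNZNJJQH"
  "vdrcz" -> "zcrdv" -> "ZCRDV"
  "ymkutfl" -> "lftukmy" -> "LFTUKMY"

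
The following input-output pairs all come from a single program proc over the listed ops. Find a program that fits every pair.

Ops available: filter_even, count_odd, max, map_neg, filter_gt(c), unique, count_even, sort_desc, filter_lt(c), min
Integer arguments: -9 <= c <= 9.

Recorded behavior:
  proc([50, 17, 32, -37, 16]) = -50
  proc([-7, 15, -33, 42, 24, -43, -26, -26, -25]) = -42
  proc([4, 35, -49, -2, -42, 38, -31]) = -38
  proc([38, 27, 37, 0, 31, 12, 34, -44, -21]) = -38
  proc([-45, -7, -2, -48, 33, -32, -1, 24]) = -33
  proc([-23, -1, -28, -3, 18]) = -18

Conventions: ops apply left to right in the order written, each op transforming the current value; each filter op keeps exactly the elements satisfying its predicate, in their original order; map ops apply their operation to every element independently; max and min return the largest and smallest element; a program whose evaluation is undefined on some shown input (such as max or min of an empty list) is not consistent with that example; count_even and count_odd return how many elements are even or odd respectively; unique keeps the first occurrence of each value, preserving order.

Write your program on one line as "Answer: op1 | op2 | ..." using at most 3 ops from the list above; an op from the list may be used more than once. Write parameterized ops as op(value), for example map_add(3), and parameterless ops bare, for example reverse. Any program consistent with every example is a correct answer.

sort_desc | map_neg | min

Check, running the answer program on each example:
  [50, 17, 32, -37, 16] -> [50, 32, 17, 16, -37] -> [-50, -32, -17, -16, 37] -> -50
  [-7, 15, -33, 42, 24, -43, -26, -26, -25] -> [42, 24, 15, -7, -25, -26, -26, -33, -43] -> [-42, -24, -15, 7, 25, 26, 26, 33, 43] -> -42
  [4, 35, -49, -2, -42, 38, -31] -> [38, 35, 4, -2, -31, -42, -49] -> [-38, -35, -4, 2, 31, 42, 49] -> -38
  [38, 27, 37, 0, 31, 12, 34, -44, -21] -> [38, 37, 34, 31, 27, 12, 0, -21, -44] -> [-38, -37, -34, -31, -27, -12, 0, 21, 44] -> -38
  [-45, -7, -2, -48, 33, -32, -1, 24] -> [33, 24, -1, -2, -7, -32, -45, -48] -> [-33, -24, 1, 2, 7, 32, 45, 48] -> -33
  [-23, -1, -28, -3, 18] -> [18, -1, -3, -23, -28] -> [-18, 1, 3, 23, 28] -> -18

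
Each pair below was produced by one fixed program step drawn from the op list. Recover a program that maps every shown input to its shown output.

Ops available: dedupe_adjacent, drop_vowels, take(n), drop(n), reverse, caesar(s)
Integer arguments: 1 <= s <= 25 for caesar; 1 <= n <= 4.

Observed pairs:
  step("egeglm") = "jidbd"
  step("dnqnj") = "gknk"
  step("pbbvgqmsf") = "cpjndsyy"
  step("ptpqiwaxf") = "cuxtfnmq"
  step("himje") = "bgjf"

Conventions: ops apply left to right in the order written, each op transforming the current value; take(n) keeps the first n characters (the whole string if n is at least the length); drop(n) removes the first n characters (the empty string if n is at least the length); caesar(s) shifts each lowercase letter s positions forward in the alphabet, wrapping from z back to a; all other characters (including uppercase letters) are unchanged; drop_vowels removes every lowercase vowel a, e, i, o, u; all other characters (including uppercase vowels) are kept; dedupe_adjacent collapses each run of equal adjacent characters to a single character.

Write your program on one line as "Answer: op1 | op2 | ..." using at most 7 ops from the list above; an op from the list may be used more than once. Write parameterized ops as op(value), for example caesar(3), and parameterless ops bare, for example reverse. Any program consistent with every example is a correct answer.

caesar(1) | caesar(21) | drop(1) | caesar(14) | reverse | caesar(13)

Check, running the answer program on each example:
  "egeglm" -> "fhfhmn" -> "acachi" -> "cachi" -> "qoqvw" -> "wvqoq" -> "jidbd"
  "dnqnj" -> "eorok" -> "zjmjf" -> "jmjf" -> "xaxt" -> "txax" -> "gknk"
  "pbbvgqmsf" -> "qccwhrntg" -> "lxxrcmiob" -> "xxrcmiob" -> "llfqawcp" -> "pcwaqfll" -> "cpjndsyy"
  "ptpqiwaxf" -> "quqrjxbyg" -> "lplmeswtb" -> "plmeswtb" -> "dzasgkhp" -> "phkgsazd" -> "cuxtfnmq"
  "himje" -> "ijnkf" -> "deifa" -> "eifa" -> "swto" -> "otws" -> "bgjf"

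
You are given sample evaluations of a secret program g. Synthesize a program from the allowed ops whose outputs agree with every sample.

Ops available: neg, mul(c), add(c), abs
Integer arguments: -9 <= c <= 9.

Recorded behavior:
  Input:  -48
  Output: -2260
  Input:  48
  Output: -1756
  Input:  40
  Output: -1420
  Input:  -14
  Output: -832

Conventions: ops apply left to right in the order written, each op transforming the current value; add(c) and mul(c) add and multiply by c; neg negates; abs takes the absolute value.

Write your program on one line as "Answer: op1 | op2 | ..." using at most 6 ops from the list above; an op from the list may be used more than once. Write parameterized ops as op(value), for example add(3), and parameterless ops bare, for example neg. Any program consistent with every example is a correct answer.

add(2) | add(-8) | mul(-7) | abs | mul(-6) | add(8)

Check, running the answer program on each example:
  -48 -> -46 -> -54 -> 378 -> 378 -> -2268 -> -2260
  48 -> 50 -> 42 -> -294 -> 294 -> -1764 -> -1756
  40 -> 42 -> 34 -> -238 -> 238 -> -1428 -> -1420
  -14 -> -12 -> -20 -> 140 -> 140 -> -840 -> -832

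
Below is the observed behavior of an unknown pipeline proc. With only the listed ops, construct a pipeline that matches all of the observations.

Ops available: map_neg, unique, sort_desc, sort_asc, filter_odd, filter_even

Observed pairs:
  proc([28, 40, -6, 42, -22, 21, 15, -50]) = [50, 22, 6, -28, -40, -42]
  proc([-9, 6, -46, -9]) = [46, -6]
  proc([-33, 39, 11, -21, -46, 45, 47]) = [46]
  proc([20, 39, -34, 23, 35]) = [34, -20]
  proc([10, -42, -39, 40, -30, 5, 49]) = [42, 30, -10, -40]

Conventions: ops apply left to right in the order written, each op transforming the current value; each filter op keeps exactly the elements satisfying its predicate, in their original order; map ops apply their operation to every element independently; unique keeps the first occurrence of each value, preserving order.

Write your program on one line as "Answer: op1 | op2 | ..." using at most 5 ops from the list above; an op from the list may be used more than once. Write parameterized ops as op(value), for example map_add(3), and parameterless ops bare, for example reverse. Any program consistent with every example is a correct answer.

filter_even | sort_desc | map_neg | sort_desc

Check, running the answer program on each example:
  [28, 40, -6, 42, -22, 21, 15, -50] -> [28, 40, -6, 42, -22, -50] -> [42, 40, 28, -6, -22, -50] -> [-42, -40, -28, 6, 22, 50] -> [50, 22, 6, -28, -40, -42]
  [-9, 6, -46, -9] -> [6, -46] -> [6, -46] -> [-6, 46] -> [46, -6]
  [-33, 39, 11, -21, -46, 45, 47] -> [-46] -> [-46] -> [46] -> [46]
  [20, 39, -34, 23, 35] -> [20, -34] -> [20, -34] -> [-20, 34] -> [34, -20]
  [10, -42, -39, 40, -30, 5, 49] -> [10, -42, 40, -30] -> [40, 10, -30, -42] -> [-40, -10, 30, 42] -> [42, 30, -10, -40]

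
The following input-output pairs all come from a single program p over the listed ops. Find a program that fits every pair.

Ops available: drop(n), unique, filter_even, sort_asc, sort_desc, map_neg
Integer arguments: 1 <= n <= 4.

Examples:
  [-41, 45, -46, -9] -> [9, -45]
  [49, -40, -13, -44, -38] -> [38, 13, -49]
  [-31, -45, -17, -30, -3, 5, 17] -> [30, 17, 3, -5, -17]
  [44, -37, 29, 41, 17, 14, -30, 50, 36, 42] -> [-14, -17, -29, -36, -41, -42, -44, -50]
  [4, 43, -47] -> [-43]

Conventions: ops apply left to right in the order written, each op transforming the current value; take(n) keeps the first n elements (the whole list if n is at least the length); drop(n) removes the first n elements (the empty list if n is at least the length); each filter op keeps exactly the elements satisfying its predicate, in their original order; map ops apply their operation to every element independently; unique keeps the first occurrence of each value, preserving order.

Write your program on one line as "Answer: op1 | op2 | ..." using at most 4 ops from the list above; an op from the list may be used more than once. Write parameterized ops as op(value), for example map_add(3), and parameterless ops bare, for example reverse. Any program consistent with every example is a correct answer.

map_neg | sort_desc | drop(2)

Check, running the answer program on each example:
  [-41, 45, -46, -9] -> [41, -45, 46, 9] -> [46, 41, 9, -45] -> [9, -45]
  [49, -40, -13, -44, -38] -> [-49, 40, 13, 44, 38] -> [44, 40, 38, 13, -49] -> [38, 13, -49]
  [-31, -45, -17, -30, -3, 5, 17] -> [31, 45, 17, 30, 3, -5, -17] -> [45, 31, 30, 17, 3, -5, -17] -> [30, 17, 3, -5, -17]
  [44, -37, 29, 41, 17, 14, -30, 50, 36, 42] -> [-44, 37, -29, -41, -17, -14, 30, -50, -36, -42] -> [37, 30, -14, -17, -29, -36, -41, -42, -44, -50] -> [-14, -17, -29, -36, -41, -42, -44, -50]
  [4, 43, -47] -> [-4, -43, 47] -> [47, -4, -43] -> [-43]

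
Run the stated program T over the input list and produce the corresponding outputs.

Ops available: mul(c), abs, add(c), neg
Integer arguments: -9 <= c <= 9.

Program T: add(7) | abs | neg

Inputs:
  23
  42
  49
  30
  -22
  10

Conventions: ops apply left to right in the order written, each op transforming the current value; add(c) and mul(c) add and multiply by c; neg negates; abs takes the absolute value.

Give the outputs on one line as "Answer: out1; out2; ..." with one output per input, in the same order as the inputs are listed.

Execution, op by op:
  23 -> 30 -> 30 -> -30
  42 -> 49 -> 49 -> -49
  49 -> 56 -> 56 -> -56
  30 -> 37 -> 37 -> -37
  -22 -> -15 -> 15 -> -15
  10 -> 17 -> 17 -> -17

-30; -49; -56; -37; -15; -17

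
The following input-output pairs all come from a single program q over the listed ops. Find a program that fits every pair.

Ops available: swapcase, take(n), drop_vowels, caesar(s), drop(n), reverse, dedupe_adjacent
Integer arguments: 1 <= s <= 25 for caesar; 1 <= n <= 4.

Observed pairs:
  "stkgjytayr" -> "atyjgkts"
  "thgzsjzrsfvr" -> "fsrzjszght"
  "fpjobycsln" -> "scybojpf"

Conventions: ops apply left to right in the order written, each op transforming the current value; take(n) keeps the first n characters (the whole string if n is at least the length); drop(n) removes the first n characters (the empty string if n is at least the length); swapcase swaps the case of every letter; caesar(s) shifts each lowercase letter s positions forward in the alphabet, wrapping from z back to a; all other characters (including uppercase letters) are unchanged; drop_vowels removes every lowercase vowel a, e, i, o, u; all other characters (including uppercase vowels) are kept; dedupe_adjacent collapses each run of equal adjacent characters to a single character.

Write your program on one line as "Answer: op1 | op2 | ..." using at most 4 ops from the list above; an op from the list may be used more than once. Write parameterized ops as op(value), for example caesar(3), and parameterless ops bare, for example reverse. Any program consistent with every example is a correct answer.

swapcase | reverse | swapcase | drop(2)

Check, running the answer program on each example:
  "stkgjytayr" -> "STKGJYTAYR" -> "RYATYJGKTS" -> "ryatyjgkts" -> "atyjgkts"
  "thgzsjzrsfvr" -> "THGZSJZRSFVR" -> "RVFSRZJSZGHT" -> "rvfsrzjszght" -> "fsrzjszght"
  "fpjobycsln" -> "FPJOBYCSLN" -> "NLSCYBOJPF" -> "nlscybojpf" -> "scybojpf"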